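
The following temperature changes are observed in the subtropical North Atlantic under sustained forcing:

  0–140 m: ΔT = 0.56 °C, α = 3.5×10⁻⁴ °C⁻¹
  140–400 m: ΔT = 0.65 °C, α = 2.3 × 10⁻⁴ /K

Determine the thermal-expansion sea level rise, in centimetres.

0.56 × 140 × 3.5×10⁻⁴ = 0.02744 m
2.3×10⁻⁴ × 0.65 × 260 = 0.03887 m
Δh = 0.02744 + 0.03887 = 0.06631 m

6.63 cm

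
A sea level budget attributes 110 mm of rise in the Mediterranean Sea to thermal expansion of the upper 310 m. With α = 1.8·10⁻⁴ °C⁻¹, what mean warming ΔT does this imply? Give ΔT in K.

about 2.0 K

ΔT = Δh/(αH) = 0.11 / (1.8×10⁻⁴ × 310) ≈ 1.971 K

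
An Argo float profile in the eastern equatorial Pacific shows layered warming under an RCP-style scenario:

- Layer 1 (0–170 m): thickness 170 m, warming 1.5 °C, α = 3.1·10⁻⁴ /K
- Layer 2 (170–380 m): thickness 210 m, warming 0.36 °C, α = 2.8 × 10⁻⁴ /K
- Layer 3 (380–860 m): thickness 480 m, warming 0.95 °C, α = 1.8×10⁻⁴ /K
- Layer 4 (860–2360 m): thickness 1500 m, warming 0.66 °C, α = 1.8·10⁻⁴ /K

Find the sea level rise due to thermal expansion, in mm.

170 × 1.5 × 3.1×10⁻⁴ = 0.07905 m
Layer 2: 0.36 × 2.8×10⁻⁴ × 210 = 0.021168 m
480 × 1.8×10⁻⁴ × 0.95 = 0.08208 m
860–2360 m: 1.8×10⁻⁴ × 0.66 × 1500 = 0.17820 m
Δh = 0.07905 + 0.021168 + 0.08208 + 0.17820 = 0.360498 m ≈ 360 mm

Δh = 360 mm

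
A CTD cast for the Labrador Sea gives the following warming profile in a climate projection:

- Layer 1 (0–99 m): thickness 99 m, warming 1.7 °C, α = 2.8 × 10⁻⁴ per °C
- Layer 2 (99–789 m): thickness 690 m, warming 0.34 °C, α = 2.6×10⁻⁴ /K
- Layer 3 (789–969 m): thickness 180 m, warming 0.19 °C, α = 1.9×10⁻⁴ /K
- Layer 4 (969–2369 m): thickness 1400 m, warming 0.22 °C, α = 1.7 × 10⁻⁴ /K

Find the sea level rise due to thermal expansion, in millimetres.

Δh = 167 mm

Layer 1: 1.7 × 2.8×10⁻⁴ × 99 = 0.047124 m
99–789 m: 690 × 0.34 × 2.6×10⁻⁴ = 0.060996 m
Layer 3: 1.9×10⁻⁴ × 0.19 × 180 = 0.006498 m
969–2369 m: 1.7×10⁻⁴ × 0.22 × 1400 = 0.05236 m
Δh = 0.047124 + 0.060996 + 0.006498 + 0.05236 = 0.166978 m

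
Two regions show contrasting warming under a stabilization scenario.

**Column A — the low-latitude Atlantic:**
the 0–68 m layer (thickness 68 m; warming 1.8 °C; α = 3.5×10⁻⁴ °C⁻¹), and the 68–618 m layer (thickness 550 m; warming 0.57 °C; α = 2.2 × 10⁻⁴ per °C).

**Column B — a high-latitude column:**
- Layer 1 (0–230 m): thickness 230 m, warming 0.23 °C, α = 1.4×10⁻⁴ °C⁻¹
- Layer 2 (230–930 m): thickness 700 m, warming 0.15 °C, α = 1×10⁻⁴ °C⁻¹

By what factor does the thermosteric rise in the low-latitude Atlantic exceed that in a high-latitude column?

a factor of 6.24

A Layer 1: 3.5×10⁻⁴ × 68 × 1.8 = 0.04284 m
A 68–618 m: 0.57 × 550 × 2.2×10⁻⁴ = 0.06897 m
A total: 0.11181 m
B 0.23 × 1.4×10⁻⁴ × 230 = 0.007406 m
B 700 × 0.15 × 1×10⁻⁴ = 0.01050 m
B total: 0.017906 m
Ratio: 0.11181 / 0.017906 ≈ 6.244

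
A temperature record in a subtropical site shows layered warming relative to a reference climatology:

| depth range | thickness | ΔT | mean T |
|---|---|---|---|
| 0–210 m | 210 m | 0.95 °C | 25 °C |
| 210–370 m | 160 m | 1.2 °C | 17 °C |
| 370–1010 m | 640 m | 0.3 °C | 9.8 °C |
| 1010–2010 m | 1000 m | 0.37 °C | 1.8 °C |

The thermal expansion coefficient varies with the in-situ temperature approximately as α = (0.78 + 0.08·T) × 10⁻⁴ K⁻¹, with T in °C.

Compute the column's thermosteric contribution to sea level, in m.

Δh ≈ 0.16 m

Layer 1: α = (0.78 + 0.08×25)×10⁻⁴ = 2.78×10⁻⁴ K⁻¹
Layer 2: α = (0.78 + 0.08×17)×10⁻⁴ = 2.14×10⁻⁴ K⁻¹
Layer 3: α = (0.78 + 0.08×9.8)×10⁻⁴ = 1.564×10⁻⁴ K⁻¹
Layer 4: α = (0.78 + 0.08×1.8)×10⁻⁴ = 0.924×10⁻⁴ K⁻¹
2.78×10⁻⁴ × 0.95 × 210 = 0.055461 m
Layer 2: 160 × 2.14×10⁻⁴ × 1.2 = 0.041088 m
1.564×10⁻⁴ × 0.3 × 640 = 0.0300288 m
1000 × 0.924×10⁻⁴ × 0.37 = 0.034188 m
Δh = 0.055461 + 0.041088 + 0.0300288 + 0.034188 = 0.1607658 m ≈ 0.16 m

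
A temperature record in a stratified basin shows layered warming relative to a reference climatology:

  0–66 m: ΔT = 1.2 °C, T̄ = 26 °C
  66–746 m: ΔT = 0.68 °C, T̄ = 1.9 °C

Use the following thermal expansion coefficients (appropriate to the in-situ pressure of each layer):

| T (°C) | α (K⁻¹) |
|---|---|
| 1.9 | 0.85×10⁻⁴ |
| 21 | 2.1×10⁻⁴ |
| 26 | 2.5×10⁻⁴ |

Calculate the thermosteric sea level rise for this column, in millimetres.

Layer 1 at 26 °C → α = 2.5×10⁻⁴ K⁻¹
Layer 2 at 1.9 °C → α = 0.85×10⁻⁴ K⁻¹
66 × 2.5×10⁻⁴ × 1.2 = 0.01980 m
0.85×10⁻⁴ × 680 × 0.68 = 0.039304 m
Δh = 0.01980 + 0.039304 = 0.059104 m

59 mm of thermosteric rise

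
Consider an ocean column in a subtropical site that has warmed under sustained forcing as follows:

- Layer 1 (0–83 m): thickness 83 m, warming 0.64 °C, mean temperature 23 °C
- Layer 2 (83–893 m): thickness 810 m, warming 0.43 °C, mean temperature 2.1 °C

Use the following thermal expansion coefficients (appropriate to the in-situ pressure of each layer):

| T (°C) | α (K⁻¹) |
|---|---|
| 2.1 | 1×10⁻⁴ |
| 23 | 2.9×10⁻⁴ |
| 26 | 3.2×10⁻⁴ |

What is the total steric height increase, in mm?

Layer 1 at 23 °C → α = 2.9×10⁻⁴ K⁻¹
Layer 2 at 2.1 °C → α = 1×10⁻⁴ K⁻¹
Layer 1: 2.9×10⁻⁴ × 0.64 × 83 = 0.0154048 m
0.43 × 810 × 1×10⁻⁴ = 0.03483 m
Δh = 0.0154048 + 0.03483 = 0.0502348 m ≈ 50.2 mm

Δh = 50.2 mm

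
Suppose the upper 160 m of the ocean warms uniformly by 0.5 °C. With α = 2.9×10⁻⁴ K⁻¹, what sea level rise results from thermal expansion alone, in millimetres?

Δh = 23.2 mm

Δh = αΔT·H = 2.9×10⁻⁴ × 0.5 × 160 = 0.02320 m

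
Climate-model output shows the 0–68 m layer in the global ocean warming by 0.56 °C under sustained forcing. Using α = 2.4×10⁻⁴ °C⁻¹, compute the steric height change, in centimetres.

Δh = αΔT·H = 2.4×10⁻⁴ × 0.56 × 68 = 0.0091392 m

0.914 cm of thermosteric rise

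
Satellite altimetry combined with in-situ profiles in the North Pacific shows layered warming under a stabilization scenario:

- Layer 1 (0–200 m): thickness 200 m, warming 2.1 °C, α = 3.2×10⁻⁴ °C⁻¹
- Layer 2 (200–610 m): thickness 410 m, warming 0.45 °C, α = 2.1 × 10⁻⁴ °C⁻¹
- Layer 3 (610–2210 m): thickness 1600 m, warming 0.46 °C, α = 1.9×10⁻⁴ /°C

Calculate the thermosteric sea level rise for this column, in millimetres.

3.2×10⁻⁴ × 2.1 × 200 = 0.13440 m
Layer 2: 2.1×10⁻⁴ × 0.45 × 410 = 0.038745 m
Layer 3: 1600 × 1.9×10⁻⁴ × 0.46 = 0.13984 m
Δh = 0.13440 + 0.038745 + 0.13984 = 0.312985 m ≈ 313 mm

313 mm of thermosteric rise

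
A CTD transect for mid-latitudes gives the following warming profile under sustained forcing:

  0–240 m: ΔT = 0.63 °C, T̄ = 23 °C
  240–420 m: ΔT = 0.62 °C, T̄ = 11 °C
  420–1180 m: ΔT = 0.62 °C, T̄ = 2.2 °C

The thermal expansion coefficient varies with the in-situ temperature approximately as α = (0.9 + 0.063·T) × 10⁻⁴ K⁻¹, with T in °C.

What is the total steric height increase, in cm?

Layer 1: α = (0.9 + 0.063×23)×10⁻⁴ = 2.349×10⁻⁴ K⁻¹
Layer 2: α = (0.9 + 0.063×11)×10⁻⁴ = 1.593×10⁻⁴ K⁻¹
Layer 3: α = (0.9 + 0.063×2.2)×10⁻⁴ = 1.0386×10⁻⁴ K⁻¹
Layer 1: 0.63 × 2.349×10⁻⁴ × 240 = 0.03551688 m
Layer 2: 0.62 × 1.593×10⁻⁴ × 180 = 0.01777788 m
Layer 3: 1.0386×10⁻⁴ × 760 × 0.62 = 0.048938832 m
Δh = 0.03551688 + 0.01777788 + 0.048938832 = 0.102233592 m

Δh ≈ 10 cm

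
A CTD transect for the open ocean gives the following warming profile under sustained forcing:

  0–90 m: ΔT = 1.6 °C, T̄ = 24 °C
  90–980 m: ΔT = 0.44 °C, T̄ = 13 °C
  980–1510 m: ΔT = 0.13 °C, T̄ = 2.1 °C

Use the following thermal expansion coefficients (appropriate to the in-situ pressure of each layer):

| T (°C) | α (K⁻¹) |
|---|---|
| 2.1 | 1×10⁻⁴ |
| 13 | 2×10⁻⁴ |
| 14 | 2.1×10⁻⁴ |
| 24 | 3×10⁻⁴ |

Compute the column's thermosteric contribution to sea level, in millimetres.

Δh = 128 mm

Layer 1 at 24 °C → α = 3×10⁻⁴ K⁻¹
Layer 2 at 13 °C → α = 2×10⁻⁴ K⁻¹
Layer 3 at 2.1 °C → α = 1×10⁻⁴ K⁻¹
3×10⁻⁴ × 1.6 × 90 = 0.04320 m
890 × 2×10⁻⁴ × 0.44 = 0.07832 m
980–1510 m: 1×10⁻⁴ × 530 × 0.13 = 0.00689 m
Δh = 0.04320 + 0.07832 + 0.00689 = 0.12841 m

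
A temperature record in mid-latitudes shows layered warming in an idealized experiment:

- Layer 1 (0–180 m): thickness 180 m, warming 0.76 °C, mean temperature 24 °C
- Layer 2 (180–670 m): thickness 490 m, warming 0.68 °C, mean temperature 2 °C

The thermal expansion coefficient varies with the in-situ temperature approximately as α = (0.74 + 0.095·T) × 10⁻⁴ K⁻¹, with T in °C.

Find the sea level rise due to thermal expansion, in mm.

Layer 1: α = (0.74 + 0.095×24)×10⁻⁴ = 3.02×10⁻⁴ K⁻¹
Layer 2: α = (0.74 + 0.095×2)×10⁻⁴ = 0.93×10⁻⁴ K⁻¹
Layer 1: 0.76 × 180 × 3.02×10⁻⁴ = 0.0413136 m
Layer 2: 0.68 × 490 × 0.93×10⁻⁴ = 0.0309876 m
Δh = 0.0413136 + 0.0309876 = 0.0723012 m ≈ 72.3 mm

72.3 mm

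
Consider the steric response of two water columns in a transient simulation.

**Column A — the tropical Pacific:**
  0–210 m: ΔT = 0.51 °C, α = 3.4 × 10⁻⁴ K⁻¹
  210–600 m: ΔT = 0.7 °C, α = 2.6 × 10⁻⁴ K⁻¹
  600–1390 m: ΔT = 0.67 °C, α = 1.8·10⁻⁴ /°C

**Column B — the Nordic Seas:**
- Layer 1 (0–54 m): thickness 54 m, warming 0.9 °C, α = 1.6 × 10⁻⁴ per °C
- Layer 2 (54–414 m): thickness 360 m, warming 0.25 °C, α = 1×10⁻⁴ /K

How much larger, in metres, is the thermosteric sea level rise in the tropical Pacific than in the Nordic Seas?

A 0–210 m: 0.51 × 3.4×10⁻⁴ × 210 = 0.036414 m
A 390 × 2.6×10⁻⁴ × 0.7 = 0.07098 m
A Layer 3: 1.8×10⁻⁴ × 790 × 0.67 = 0.095274 m
A total: 0.202668 m
B 0–54 m: 0.9 × 54 × 1.6×10⁻⁴ = 0.007776 m
B Layer 2: 0.25 × 1×10⁻⁴ × 360 = 0.00900 m
B total: 0.016776 m
Difference: 0.202668 − 0.016776 = 0.185892 m

Δh_A − Δh_B ≈ 0.19 m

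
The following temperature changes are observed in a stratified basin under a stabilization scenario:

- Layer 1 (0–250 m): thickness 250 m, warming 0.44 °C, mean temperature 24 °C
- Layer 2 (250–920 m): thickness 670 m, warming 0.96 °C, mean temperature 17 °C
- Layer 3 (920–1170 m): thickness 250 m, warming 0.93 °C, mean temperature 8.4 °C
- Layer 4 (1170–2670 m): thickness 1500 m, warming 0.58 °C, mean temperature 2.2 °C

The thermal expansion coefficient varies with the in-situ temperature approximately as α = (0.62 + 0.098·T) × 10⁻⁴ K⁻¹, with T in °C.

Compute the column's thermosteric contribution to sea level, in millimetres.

about 286 mm

Layer 1: α = (0.62 + 0.098×24)×10⁻⁴ = 2.972×10⁻⁴ K⁻¹
Layer 2: α = (0.62 + 0.098×17)×10⁻⁴ = 2.286×10⁻⁴ K⁻¹
Layer 3: α = (0.62 + 0.098×8.4)×10⁻⁴ = 1.4432×10⁻⁴ K⁻¹
Layer 4: α = (0.62 + 0.098×2.2)×10⁻⁴ = 0.8356×10⁻⁴ K⁻¹
Layer 1: 0.44 × 250 × 2.972×10⁻⁴ = 0.032692 m
250–920 m: 670 × 2.286×10⁻⁴ × 0.96 = 0.14703552 m
920–1170 m: 0.93 × 250 × 1.4432×10⁻⁴ = 0.0335544 m
1170–2670 m: 0.8356×10⁻⁴ × 1500 × 0.58 = 0.0726972 m
Δh = 0.032692 + 0.14703552 + 0.0335544 + 0.0726972 = 0.28597912 m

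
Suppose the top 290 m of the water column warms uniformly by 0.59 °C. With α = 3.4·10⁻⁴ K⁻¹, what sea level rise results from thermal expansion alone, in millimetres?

Δh = αΔT·H = 3.4×10⁻⁴ × 0.59 × 290 = 0.058174 m

Δh ≈ 58.2 mm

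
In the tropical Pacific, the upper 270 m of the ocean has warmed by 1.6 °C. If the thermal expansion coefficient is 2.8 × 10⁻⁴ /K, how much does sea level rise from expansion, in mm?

Δh = αΔT·H = 2.8×10⁻⁴ × 1.6 × 270 = 0.12096 m

Δh = 121 mm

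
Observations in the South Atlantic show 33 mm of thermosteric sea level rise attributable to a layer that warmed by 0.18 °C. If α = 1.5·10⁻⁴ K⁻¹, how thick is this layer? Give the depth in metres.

H ≈ 1220 m

H = Δh/(αΔT) = 0.033 / (1.5×10⁻⁴ × 0.18) ≈ 1222 m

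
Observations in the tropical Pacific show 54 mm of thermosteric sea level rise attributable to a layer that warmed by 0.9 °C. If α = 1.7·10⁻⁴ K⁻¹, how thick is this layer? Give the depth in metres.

about 353 m

H = Δh/(αΔT) = 0.054 / (1.7×10⁻⁴ × 0.9) ≈ 352.9 m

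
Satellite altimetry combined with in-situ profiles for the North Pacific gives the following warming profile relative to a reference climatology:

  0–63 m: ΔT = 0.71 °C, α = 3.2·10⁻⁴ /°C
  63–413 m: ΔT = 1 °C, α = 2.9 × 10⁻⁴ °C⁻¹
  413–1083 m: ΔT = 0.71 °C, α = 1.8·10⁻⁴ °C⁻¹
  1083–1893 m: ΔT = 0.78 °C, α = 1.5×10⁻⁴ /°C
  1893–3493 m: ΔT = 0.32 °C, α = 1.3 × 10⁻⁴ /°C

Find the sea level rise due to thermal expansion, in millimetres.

0–63 m: 3.2×10⁻⁴ × 0.71 × 63 = 0.0143136 m
Layer 2: 2.9×10⁻⁴ × 1 × 350 = 0.10150 m
Layer 3: 1.8×10⁻⁴ × 670 × 0.71 = 0.085626 m
Layer 4: 810 × 0.78 × 1.5×10⁻⁴ = 0.09477 m
1893–3493 m: 1.3×10⁻⁴ × 0.32 × 1600 = 0.06656 m
Δh = 0.0143136 + 0.10150 + 0.085626 + 0.09477 + 0.06656 = 0.3627696 m

360 mm of thermosteric rise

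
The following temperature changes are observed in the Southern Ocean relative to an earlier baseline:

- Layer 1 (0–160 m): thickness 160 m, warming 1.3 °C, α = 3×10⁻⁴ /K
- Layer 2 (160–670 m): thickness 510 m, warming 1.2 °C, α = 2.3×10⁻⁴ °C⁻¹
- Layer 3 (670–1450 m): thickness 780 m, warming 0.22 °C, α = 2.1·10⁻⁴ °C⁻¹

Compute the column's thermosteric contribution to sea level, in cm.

Layer 1: 3×10⁻⁴ × 1.3 × 160 = 0.06240 m
2.3×10⁻⁴ × 510 × 1.2 = 0.14076 m
Layer 3: 780 × 0.22 × 2.1×10⁻⁴ = 0.036036 m
Δh = 0.06240 + 0.14076 + 0.036036 = 0.239196 m

24 cm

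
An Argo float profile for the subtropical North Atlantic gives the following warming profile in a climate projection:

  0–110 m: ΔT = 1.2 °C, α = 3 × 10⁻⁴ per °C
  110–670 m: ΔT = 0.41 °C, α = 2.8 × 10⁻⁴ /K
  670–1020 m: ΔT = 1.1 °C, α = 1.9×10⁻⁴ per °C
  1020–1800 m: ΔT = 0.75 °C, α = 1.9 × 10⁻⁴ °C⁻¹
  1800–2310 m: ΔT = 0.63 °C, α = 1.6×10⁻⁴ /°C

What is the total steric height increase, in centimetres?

Δh = 34.0 cm

3×10⁻⁴ × 1.2 × 110 = 0.03960 m
Layer 2: 560 × 0.41 × 2.8×10⁻⁴ = 0.064288 m
670–1020 m: 350 × 1.9×10⁻⁴ × 1.1 = 0.07315 m
Layer 4: 1.9×10⁻⁴ × 780 × 0.75 = 0.11115 m
0.63 × 510 × 1.6×10⁻⁴ = 0.051408 m
Δh = 0.03960 + 0.064288 + 0.07315 + 0.11115 + 0.051408 = 0.339596 m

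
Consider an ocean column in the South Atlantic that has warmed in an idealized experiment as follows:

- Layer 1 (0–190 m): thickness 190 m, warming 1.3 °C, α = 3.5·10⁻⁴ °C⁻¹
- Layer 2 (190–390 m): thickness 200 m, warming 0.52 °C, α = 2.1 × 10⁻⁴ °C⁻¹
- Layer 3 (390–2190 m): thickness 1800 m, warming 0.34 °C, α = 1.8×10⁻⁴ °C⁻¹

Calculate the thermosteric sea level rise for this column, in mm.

220 mm of thermosteric rise

3.5×10⁻⁴ × 190 × 1.3 = 0.08645 m
Layer 2: 2.1×10⁻⁴ × 200 × 0.52 = 0.02184 m
390–2190 m: 1800 × 0.34 × 1.8×10⁻⁴ = 0.11016 m
Δh = 0.08645 + 0.02184 + 0.11016 = 0.21845 m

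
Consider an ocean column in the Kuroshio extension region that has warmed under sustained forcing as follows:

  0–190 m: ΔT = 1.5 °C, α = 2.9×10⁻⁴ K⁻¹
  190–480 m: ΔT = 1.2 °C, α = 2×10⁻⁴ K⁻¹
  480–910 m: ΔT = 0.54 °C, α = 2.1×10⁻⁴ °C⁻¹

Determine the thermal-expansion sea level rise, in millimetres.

1.5 × 2.9×10⁻⁴ × 190 = 0.08265 m
190–480 m: 2×10⁻⁴ × 1.2 × 290 = 0.06960 m
430 × 2.1×10⁻⁴ × 0.54 = 0.048762 m
Δh = 0.08265 + 0.06960 + 0.048762 = 0.201012 m

about 201 mm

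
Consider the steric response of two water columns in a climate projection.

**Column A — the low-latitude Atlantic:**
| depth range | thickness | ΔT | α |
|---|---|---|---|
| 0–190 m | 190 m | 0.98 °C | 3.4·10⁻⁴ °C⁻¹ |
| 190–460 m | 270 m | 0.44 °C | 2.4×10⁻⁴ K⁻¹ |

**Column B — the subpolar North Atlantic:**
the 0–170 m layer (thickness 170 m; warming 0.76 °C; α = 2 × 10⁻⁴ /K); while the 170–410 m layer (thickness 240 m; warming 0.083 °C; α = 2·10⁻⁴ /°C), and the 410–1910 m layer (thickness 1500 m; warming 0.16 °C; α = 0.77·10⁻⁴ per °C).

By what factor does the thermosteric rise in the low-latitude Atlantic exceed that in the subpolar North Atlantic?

a factor of 1.90

A 0.98 × 190 × 3.4×10⁻⁴ = 0.063308 m
A 0.44 × 270 × 2.4×10⁻⁴ = 0.028512 m
A total: 0.09182 m
B Layer 1: 2×10⁻⁴ × 170 × 0.76 = 0.02584 m
B 240 × 2×10⁻⁴ × 0.083 = 0.003984 m
B 0.16 × 1500 × 0.77×10⁻⁴ = 0.01848 m
B total: 0.048304 m
Ratio: 0.09182 / 0.048304 ≈ 1.901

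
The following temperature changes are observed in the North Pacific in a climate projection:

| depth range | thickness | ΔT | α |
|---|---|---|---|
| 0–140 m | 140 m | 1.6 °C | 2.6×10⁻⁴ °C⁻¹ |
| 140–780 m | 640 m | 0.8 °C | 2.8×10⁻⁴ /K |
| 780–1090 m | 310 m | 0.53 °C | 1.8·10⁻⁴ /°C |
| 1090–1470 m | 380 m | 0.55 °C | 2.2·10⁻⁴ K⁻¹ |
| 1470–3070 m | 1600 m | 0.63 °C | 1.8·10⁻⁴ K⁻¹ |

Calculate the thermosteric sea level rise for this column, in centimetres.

45.9 cm of thermosteric rise

2.6×10⁻⁴ × 1.6 × 140 = 0.05824 m
140–780 m: 640 × 0.8 × 2.8×10⁻⁴ = 0.14336 m
Layer 3: 1.8×10⁻⁴ × 310 × 0.53 = 0.029574 m
1090–1470 m: 2.2×10⁻⁴ × 0.55 × 380 = 0.04598 m
1470–3070 m: 1600 × 0.63 × 1.8×10⁻⁴ = 0.18144 m
Δh = 0.05824 + 0.14336 + 0.029574 + 0.04598 + 0.18144 = 0.458594 m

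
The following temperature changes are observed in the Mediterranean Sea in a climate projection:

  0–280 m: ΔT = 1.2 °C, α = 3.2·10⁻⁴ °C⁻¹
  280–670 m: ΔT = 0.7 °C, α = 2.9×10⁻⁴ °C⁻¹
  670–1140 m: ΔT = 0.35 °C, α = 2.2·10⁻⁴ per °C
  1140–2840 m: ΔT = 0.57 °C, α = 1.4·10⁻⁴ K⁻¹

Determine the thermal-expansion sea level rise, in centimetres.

35.9 cm of thermosteric rise

3.2×10⁻⁴ × 280 × 1.2 = 0.10752 m
280–670 m: 2.9×10⁻⁴ × 390 × 0.7 = 0.07917 m
670–1140 m: 2.2×10⁻⁴ × 0.35 × 470 = 0.03619 m
Layer 4: 1700 × 1.4×10⁻⁴ × 0.57 = 0.13566 m
Δh = 0.10752 + 0.07917 + 0.03619 + 0.13566 = 0.35854 m ≈ 35.9 cm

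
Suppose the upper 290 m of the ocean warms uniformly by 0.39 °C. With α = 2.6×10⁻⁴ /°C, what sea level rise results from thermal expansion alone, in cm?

Δh = αΔT·H = 2.6×10⁻⁴ × 0.39 × 290 = 0.029406 m

2.9 cm of thermosteric rise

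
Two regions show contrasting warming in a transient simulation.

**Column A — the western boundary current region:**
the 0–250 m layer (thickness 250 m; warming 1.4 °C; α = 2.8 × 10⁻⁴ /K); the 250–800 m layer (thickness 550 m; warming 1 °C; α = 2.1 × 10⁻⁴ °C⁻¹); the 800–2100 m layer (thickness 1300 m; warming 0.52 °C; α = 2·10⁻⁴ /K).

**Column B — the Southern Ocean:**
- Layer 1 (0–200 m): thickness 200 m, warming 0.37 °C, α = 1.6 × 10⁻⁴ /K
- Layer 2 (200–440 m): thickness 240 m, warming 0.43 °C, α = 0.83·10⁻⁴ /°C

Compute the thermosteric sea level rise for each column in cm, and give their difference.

A 2.8×10⁻⁴ × 250 × 1.4 = 0.09800 m
A 550 × 2.1×10⁻⁴ × 1 = 0.11550 m
A Layer 3: 1300 × 2×10⁻⁴ × 0.52 = 0.13520 m
A total: 0.34870 m
B 1.6×10⁻⁴ × 0.37 × 200 = 0.01184 m
B 200–440 m: 240 × 0.83×10⁻⁴ × 0.43 = 0.0085656 m
B total: 0.0204056 m
Difference: 0.34870 − 0.0204056 = 0.3282944 m

A: 35 cm; B: 2.0 cm; difference 33 cm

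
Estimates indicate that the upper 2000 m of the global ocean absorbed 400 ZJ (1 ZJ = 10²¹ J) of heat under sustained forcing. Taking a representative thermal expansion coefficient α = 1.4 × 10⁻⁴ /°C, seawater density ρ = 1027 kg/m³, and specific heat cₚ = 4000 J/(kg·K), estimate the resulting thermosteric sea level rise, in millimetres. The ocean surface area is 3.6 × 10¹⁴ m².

Δh ≈ 37.9 mm

Per unit area: Q = 400×10²¹ / (3.6×10¹⁴) ≈ 1.111×10⁹ J/m²
Δh = αQ/(ρcₚ) = 1.4×10⁻⁴ × 1.111×10⁹ / (1027 × 4000) ≈ 0.037863 m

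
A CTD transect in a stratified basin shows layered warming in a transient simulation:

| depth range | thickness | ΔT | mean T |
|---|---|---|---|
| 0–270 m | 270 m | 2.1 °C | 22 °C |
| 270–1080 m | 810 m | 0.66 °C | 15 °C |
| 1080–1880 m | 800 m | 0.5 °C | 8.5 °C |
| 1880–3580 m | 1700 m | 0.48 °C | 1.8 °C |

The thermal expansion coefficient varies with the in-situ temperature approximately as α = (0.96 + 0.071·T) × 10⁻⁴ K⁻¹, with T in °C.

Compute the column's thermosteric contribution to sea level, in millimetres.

Δh = 403 mm

Layer 1: α = (0.96 + 0.071×22)×10⁻⁴ = 2.522×10⁻⁴ K⁻¹
Layer 2: α = (0.96 + 0.071×15)×10⁻⁴ = 2.025×10⁻⁴ K⁻¹
Layer 3: α = (0.96 + 0.071×8.5)×10⁻⁴ = 1.5635×10⁻⁴ K⁻¹
Layer 4: α = (0.96 + 0.071×1.8)×10⁻⁴ = 1.0878×10⁻⁴ K⁻¹
2.1 × 2.522×10⁻⁴ × 270 = 0.1429974 m
Layer 2: 2.025×10⁻⁴ × 0.66 × 810 = 0.1082565 m
1.5635×10⁻⁴ × 800 × 0.5 = 0.06254 m
1880–3580 m: 0.48 × 1.0878×10⁻⁴ × 1700 = 0.08876448 m
Δh = 0.1429974 + 0.1082565 + 0.06254 + 0.08876448 = 0.40255838 m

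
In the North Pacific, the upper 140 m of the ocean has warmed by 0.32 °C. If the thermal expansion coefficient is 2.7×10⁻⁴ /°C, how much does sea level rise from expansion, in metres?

about 0.0121 m

Δh = αΔT·H = 2.7×10⁻⁴ × 0.32 × 140 = 0.012096 m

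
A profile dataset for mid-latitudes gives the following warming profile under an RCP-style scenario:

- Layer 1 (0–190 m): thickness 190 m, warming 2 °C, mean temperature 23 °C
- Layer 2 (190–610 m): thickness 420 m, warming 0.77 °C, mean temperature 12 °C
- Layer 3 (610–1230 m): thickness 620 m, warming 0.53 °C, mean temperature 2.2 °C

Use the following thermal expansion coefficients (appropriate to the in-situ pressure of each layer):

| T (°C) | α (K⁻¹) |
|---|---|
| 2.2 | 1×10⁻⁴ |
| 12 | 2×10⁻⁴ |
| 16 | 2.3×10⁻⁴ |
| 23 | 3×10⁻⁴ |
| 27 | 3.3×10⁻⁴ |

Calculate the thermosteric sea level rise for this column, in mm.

Layer 1 at 23 °C → α = 3×10⁻⁴ K⁻¹
Layer 2 at 12 °C → α = 2×10⁻⁴ K⁻¹
Layer 3 at 2.2 °C → α = 1×10⁻⁴ K⁻¹
0–190 m: 190 × 2 × 3×10⁻⁴ = 0.11400 m
Layer 2: 420 × 0.77 × 2×10⁻⁴ = 0.06468 m
620 × 0.53 × 1×10⁻⁴ = 0.03286 m
Δh = 0.11400 + 0.06468 + 0.03286 = 0.21154 m

212 mm of thermosteric rise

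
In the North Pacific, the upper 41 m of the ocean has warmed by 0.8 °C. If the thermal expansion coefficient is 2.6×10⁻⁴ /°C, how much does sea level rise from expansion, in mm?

Δh = 8.53 mm

Δh = αΔT·H = 2.6×10⁻⁴ × 0.8 × 41 = 0.008528 m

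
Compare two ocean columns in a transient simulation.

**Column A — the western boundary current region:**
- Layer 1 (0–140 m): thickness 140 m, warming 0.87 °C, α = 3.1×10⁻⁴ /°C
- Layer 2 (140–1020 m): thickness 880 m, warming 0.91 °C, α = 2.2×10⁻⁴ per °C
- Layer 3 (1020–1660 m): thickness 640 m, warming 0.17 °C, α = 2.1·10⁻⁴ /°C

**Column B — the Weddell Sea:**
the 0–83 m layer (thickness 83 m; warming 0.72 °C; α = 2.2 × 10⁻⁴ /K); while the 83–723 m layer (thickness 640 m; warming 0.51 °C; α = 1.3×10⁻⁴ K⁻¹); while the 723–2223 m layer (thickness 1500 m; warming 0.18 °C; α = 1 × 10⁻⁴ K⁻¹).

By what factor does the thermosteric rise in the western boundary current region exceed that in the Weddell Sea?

≈ 2.9×

A Layer 1: 3.1×10⁻⁴ × 140 × 0.87 = 0.037758 m
A 140–1020 m: 0.91 × 880 × 2.2×10⁻⁴ = 0.176176 m
A 1020–1660 m: 2.1×10⁻⁴ × 640 × 0.17 = 0.022848 m
A total: 0.236782 m
B 2.2×10⁻⁴ × 83 × 0.72 = 0.0131472 m
B 83–723 m: 640 × 1.3×10⁻⁴ × 0.51 = 0.042432 m
B 723–2223 m: 1×10⁻⁴ × 0.18 × 1500 = 0.02700 m
B total: 0.0825792 m
Ratio: 0.236782 / 0.0825792 ≈ 2.867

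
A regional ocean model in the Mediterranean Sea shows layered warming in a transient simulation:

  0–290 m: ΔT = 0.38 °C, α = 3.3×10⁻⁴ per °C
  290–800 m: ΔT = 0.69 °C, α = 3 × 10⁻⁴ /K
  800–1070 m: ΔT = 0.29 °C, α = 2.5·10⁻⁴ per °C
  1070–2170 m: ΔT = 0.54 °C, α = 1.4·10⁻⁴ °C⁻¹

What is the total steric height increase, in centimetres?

Layer 1: 3.3×10⁻⁴ × 0.38 × 290 = 0.036366 m
290–800 m: 510 × 3×10⁻⁴ × 0.69 = 0.10557 m
800–1070 m: 270 × 2.5×10⁻⁴ × 0.29 = 0.019575 m
1070–2170 m: 1.4×10⁻⁴ × 1100 × 0.54 = 0.08316 m
Δh = 0.036366 + 0.10557 + 0.019575 + 0.08316 = 0.244671 m

Δh = 24.5 cm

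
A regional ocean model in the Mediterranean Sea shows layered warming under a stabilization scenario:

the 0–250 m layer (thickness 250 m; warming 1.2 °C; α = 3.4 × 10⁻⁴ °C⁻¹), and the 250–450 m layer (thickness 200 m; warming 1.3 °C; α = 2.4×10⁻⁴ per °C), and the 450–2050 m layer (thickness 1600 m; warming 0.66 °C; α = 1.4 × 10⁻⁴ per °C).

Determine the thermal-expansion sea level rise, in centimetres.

250 × 1.2 × 3.4×10⁻⁴ = 0.10200 m
Layer 2: 200 × 1.3 × 2.4×10⁻⁴ = 0.06240 m
Layer 3: 1.4×10⁻⁴ × 1600 × 0.66 = 0.14784 m
Δh = 0.10200 + 0.06240 + 0.14784 = 0.31224 m

31.2 cm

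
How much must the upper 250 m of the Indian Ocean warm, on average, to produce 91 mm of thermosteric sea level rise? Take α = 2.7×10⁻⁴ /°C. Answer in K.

ΔT = Δh/(αH) = 0.091 / (2.7×10⁻⁴ × 250) ≈ 1.348 K

1.3 K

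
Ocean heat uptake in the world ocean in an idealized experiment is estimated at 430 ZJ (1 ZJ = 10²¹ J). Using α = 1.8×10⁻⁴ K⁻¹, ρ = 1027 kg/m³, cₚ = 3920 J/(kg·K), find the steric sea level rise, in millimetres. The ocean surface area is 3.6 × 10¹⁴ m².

Per unit area: Q = 430×10²¹ / (3.6×10¹⁴) ≈ 1.194×10⁹ J/m²
Δh = αQ/(ρcₚ) = 1.8×10⁻⁴ × 1.194×10⁹ / (1027 × 3920) ≈ 0.053385 m

about 53 mm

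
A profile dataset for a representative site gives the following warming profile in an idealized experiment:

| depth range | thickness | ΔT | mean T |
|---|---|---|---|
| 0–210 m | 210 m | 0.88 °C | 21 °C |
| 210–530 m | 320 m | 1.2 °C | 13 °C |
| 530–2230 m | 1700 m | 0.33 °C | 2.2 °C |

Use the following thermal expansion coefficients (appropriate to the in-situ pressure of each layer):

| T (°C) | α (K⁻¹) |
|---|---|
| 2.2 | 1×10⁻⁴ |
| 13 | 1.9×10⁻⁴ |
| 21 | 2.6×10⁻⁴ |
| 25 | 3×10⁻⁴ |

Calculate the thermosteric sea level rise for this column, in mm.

Layer 1 at 21 °C → α = 2.6×10⁻⁴ K⁻¹
Layer 2 at 13 °C → α = 1.9×10⁻⁴ K⁻¹
Layer 3 at 2.2 °C → α = 1×10⁻⁴ K⁻¹
0–210 m: 2.6×10⁻⁴ × 210 × 0.88 = 0.048048 m
210–530 m: 1.9×10⁻⁴ × 1.2 × 320 = 0.07296 m
Layer 3: 1700 × 1×10⁻⁴ × 0.33 = 0.05610 m
Δh = 0.048048 + 0.07296 + 0.05610 = 0.177108 m ≈ 180 mm

180 mm of thermosteric rise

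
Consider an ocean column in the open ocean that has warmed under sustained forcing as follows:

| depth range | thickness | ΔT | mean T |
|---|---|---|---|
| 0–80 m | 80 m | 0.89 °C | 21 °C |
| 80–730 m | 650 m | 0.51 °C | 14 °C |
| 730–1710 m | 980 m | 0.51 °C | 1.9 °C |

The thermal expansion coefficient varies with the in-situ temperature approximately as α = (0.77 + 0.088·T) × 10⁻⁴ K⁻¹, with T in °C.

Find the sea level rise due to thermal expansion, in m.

Δh ≈ 0.13 m

Layer 1: α = (0.77 + 0.088×21)×10⁻⁴ = 2.618×10⁻⁴ K⁻¹
Layer 2: α = (0.77 + 0.088×14)×10⁻⁴ = 2.002×10⁻⁴ K⁻¹
Layer 3: α = (0.77 + 0.088×1.9)×10⁻⁴ = 0.9372×10⁻⁴ K⁻¹
0.89 × 80 × 2.618×10⁻⁴ = 0.01864016 m
Layer 2: 650 × 2.002×10⁻⁴ × 0.51 = 0.0663663 m
Layer 3: 0.9372×10⁻⁴ × 0.51 × 980 = 0.046841256 m
Δh = 0.01864016 + 0.0663663 + 0.046841256 = 0.131847716 m ≈ 0.13 m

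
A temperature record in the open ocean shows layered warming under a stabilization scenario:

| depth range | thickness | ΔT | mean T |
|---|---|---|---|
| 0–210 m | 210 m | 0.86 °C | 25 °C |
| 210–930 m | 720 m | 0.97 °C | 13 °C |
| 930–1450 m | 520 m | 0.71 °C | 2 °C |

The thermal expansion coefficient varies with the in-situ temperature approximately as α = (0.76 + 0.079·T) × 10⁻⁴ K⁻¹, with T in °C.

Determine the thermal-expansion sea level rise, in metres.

0.208 m

Layer 1: α = (0.76 + 0.079×25)×10⁻⁴ = 2.735×10⁻⁴ K⁻¹
Layer 2: α = (0.76 + 0.079×13)×10⁻⁴ = 1.787×10⁻⁴ K⁻¹
Layer 3: α = (0.76 + 0.079×2)×10⁻⁴ = 0.918×10⁻⁴ K⁻¹
2.735×10⁻⁴ × 210 × 0.86 = 0.0493941 m
Layer 2: 720 × 1.787×10⁻⁴ × 0.97 = 0.12480408 m
930–1450 m: 0.71 × 0.918×10⁻⁴ × 520 = 0.03389256 m
Δh = 0.0493941 + 0.12480408 + 0.03389256 = 0.20809074 m ≈ 0.208 m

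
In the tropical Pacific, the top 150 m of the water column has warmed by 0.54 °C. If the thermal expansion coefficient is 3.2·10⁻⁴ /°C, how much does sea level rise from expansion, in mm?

about 26 mm

Δh = αΔT·H = 3.2×10⁻⁴ × 0.54 × 150 = 0.02592 m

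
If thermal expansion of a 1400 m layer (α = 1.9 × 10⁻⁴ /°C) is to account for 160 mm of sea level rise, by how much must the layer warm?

about 0.60 °C

ΔT = Δh/(αH) = 0.16 / (1.9×10⁻⁴ × 1400) ≈ 0.6015 °C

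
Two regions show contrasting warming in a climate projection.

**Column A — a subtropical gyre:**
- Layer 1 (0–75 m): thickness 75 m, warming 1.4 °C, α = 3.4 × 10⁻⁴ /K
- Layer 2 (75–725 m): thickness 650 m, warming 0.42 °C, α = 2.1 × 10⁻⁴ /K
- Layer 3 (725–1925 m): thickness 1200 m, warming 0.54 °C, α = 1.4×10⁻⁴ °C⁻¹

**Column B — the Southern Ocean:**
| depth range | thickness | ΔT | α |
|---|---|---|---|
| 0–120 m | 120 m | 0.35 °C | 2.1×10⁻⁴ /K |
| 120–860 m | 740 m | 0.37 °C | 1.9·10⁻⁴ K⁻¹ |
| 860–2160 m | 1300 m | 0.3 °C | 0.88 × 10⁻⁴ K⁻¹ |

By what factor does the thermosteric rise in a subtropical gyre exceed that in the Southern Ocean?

≈ 1.93×

A 75 × 1.4 × 3.4×10⁻⁴ = 0.03570 m
A Layer 2: 650 × 2.1×10⁻⁴ × 0.42 = 0.05733 m
A Layer 3: 1200 × 0.54 × 1.4×10⁻⁴ = 0.09072 m
A total: 0.18375 m
B 0.35 × 120 × 2.1×10⁻⁴ = 0.00882 m
B Layer 2: 1.9×10⁻⁴ × 740 × 0.37 = 0.052022 m
B 860–2160 m: 1300 × 0.3 × 0.88×10⁻⁴ = 0.03432 m
B total: 0.095162 m
Ratio: 0.18375 / 0.095162 ≈ 1.931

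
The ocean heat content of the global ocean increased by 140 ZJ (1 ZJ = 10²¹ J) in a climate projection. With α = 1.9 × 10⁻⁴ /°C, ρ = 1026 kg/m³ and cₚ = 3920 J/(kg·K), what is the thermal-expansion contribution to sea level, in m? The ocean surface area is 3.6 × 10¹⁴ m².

0.0184 m of thermosteric rise

Per unit area: Q = 140×10²¹ / (3.6×10¹⁴) ≈ 3.889×10⁸ J/m²
Δh = αQ/(ρcₚ) = 1.9×10⁻⁴ × 3.889×10⁸ / (1026 × 3920) ≈ 0.018372 m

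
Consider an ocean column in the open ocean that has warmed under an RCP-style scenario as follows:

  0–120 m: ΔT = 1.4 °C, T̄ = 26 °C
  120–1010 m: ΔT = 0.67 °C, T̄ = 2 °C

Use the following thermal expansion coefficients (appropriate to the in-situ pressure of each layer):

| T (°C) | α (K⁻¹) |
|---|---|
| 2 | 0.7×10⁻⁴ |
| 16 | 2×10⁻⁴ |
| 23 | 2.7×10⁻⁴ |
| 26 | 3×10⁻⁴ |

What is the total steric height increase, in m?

Layer 1 at 26 °C → α = 3×10⁻⁴ K⁻¹
Layer 2 at 2 °C → α = 0.7×10⁻⁴ K⁻¹
0–120 m: 3×10⁻⁴ × 120 × 1.4 = 0.05040 m
120–1010 m: 0.67 × 890 × 0.7×10⁻⁴ = 0.041741 m
Δh = 0.05040 + 0.041741 = 0.092141 m ≈ 0.092 m

0.092 m of thermosteric rise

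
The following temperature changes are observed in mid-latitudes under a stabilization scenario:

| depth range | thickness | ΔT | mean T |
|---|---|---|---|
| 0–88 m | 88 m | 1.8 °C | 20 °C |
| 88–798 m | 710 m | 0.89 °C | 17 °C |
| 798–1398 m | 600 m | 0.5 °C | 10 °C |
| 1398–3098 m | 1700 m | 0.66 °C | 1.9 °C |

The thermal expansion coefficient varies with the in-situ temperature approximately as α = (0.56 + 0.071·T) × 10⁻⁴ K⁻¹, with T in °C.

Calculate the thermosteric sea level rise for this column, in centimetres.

about 25.9 cm

Layer 1: α = (0.56 + 0.071×20)×10⁻⁴ = 1.98×10⁻⁴ K⁻¹
Layer 2: α = (0.56 + 0.071×17)×10⁻⁴ = 1.767×10⁻⁴ K⁻¹
Layer 3: α = (0.56 + 0.071×10)×10⁻⁴ = 1.27×10⁻⁴ K⁻¹
Layer 4: α = (0.56 + 0.071×1.9)×10⁻⁴ = 0.6949×10⁻⁴ K⁻¹
0–88 m: 1.8 × 1.98×10⁻⁴ × 88 = 0.0313632 m
88–798 m: 710 × 0.89 × 1.767×10⁻⁴ = 0.11165673 m
Layer 3: 0.5 × 1.27×10⁻⁴ × 600 = 0.03810 m
Layer 4: 1700 × 0.66 × 0.6949×10⁻⁴ = 0.07796778 m
Δh = 0.0313632 + 0.11165673 + 0.03810 + 0.07796778 = 0.25908771 m ≈ 25.9 cm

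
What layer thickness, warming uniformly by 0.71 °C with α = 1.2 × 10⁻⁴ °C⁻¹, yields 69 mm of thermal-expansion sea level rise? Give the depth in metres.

810 m

H = Δh/(αΔT) = 0.069 / (1.2×10⁻⁴ × 0.71) ≈ 809.9 m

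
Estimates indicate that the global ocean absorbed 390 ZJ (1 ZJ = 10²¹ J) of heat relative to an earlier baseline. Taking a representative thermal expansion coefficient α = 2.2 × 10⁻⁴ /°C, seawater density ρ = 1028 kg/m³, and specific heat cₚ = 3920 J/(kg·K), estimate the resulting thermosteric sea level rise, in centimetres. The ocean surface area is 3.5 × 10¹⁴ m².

Per unit area: Q = 390×10²¹ / (3.5×10¹⁴) ≈ 1.114×10⁹ J/m²
Δh = αQ/(ρcₚ) = 2.2×10⁻⁴ × 1.114×10⁹ / (1028 × 3920) ≈ 0.060818 m

Δh ≈ 6.08 cm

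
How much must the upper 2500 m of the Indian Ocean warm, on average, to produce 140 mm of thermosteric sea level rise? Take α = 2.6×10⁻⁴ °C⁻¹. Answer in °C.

ΔT = Δh/(αH) = 0.14 / (2.6×10⁻⁴ × 2500) ≈ 0.2154 °C

about 0.215 °C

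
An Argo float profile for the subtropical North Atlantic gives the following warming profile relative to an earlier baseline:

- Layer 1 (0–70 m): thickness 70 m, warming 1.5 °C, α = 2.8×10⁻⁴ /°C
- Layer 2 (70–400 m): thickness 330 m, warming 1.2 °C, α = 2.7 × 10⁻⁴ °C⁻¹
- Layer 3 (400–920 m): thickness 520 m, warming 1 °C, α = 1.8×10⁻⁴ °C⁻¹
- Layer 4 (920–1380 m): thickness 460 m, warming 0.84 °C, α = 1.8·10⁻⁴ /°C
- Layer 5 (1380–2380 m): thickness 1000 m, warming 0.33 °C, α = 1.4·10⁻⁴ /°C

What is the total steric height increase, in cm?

34.6 cm of thermosteric rise

0–70 m: 1.5 × 70 × 2.8×10⁻⁴ = 0.02940 m
2.7×10⁻⁴ × 330 × 1.2 = 0.10692 m
Layer 3: 520 × 1 × 1.8×10⁻⁴ = 0.09360 m
920–1380 m: 0.84 × 460 × 1.8×10⁻⁴ = 0.069552 m
Layer 5: 1000 × 1.4×10⁻⁴ × 0.33 = 0.04620 m
Δh = 0.02940 + 0.10692 + 0.09360 + 0.069552 + 0.04620 = 0.345672 m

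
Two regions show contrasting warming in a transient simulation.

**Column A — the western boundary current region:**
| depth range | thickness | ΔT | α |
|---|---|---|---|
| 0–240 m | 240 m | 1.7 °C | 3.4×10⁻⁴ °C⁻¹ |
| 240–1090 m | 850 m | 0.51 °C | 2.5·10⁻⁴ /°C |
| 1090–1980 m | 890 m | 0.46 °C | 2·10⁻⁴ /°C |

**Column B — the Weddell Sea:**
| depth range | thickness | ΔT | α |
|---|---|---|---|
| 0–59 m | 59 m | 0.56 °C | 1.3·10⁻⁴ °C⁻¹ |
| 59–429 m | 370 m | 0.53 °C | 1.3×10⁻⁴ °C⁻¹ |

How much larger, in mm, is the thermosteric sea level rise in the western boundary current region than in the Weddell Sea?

A 0–240 m: 1.7 × 3.4×10⁻⁴ × 240 = 0.13872 m
A 0.51 × 850 × 2.5×10⁻⁴ = 0.108375 m
A 1090–1980 m: 2×10⁻⁴ × 890 × 0.46 = 0.08188 m
A total: 0.328975 m
B 0.56 × 59 × 1.3×10⁻⁴ = 0.0042952 m
B 59–429 m: 370 × 0.53 × 1.3×10⁻⁴ = 0.025493 m
B total: 0.0297882 m
Difference: 0.328975 − 0.0297882 = 0.2991868 m

Δh_A − Δh_B ≈ 300 mm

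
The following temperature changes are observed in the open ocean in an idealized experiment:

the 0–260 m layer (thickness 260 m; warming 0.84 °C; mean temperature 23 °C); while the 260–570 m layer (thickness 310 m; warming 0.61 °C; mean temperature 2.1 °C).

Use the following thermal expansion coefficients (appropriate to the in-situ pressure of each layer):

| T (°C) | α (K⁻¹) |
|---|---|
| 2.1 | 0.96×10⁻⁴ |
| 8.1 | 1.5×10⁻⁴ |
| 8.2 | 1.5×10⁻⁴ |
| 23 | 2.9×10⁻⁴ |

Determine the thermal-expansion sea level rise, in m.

0.0815 m

Layer 1 at 23 °C → α = 2.9×10⁻⁴ K⁻¹
Layer 2 at 2.1 °C → α = 0.96×10⁻⁴ K⁻¹
2.9×10⁻⁴ × 0.84 × 260 = 0.063336 m
Layer 2: 310 × 0.96×10⁻⁴ × 0.61 = 0.0181536 m
Δh = 0.063336 + 0.0181536 = 0.0814896 m ≈ 0.0815 m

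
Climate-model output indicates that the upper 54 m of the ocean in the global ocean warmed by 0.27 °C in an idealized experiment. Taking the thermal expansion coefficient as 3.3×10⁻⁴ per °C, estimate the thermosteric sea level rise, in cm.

0.48 cm of thermosteric rise

Δh = αΔT·H = 3.3×10⁻⁴ × 0.27 × 54 = 0.0048114 m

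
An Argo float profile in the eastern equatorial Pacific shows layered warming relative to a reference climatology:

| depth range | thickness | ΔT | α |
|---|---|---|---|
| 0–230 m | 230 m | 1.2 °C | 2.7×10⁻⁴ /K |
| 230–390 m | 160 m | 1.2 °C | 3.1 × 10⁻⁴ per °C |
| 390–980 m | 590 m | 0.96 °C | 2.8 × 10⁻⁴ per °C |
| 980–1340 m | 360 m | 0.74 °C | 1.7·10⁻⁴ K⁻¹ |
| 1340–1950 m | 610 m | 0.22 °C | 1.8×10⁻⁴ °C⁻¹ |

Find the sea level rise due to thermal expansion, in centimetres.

1.2 × 230 × 2.7×10⁻⁴ = 0.07452 m
3.1×10⁻⁴ × 160 × 1.2 = 0.05952 m
0.96 × 590 × 2.8×10⁻⁴ = 0.158592 m
360 × 0.74 × 1.7×10⁻⁴ = 0.045288 m
0.22 × 1.8×10⁻⁴ × 610 = 0.024156 m
Δh = 0.07452 + 0.05952 + 0.158592 + 0.045288 + 0.024156 = 0.362076 m ≈ 36.2 cm

36.2 cm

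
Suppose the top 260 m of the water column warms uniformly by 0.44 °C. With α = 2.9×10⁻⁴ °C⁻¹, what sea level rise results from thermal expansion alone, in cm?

Δh = 3.32 cm

Δh = αΔT·H = 2.9×10⁻⁴ × 0.44 × 260 = 0.033176 m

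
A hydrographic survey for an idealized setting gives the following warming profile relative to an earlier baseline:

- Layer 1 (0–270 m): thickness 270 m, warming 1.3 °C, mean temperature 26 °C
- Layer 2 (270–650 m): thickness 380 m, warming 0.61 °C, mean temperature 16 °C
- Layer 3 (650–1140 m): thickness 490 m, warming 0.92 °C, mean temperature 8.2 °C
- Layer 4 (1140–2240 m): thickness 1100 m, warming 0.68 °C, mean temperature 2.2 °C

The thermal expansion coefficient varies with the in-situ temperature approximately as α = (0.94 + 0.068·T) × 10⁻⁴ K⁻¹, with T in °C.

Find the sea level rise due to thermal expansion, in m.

Δh ≈ 0.291 m

Layer 1: α = (0.94 + 0.068×26)×10⁻⁴ = 2.708×10⁻⁴ K⁻¹
Layer 2: α = (0.94 + 0.068×16)×10⁻⁴ = 2.028×10⁻⁴ K⁻¹
Layer 3: α = (0.94 + 0.068×8.2)×10⁻⁴ = 1.4976×10⁻⁴ K⁻¹
Layer 4: α = (0.94 + 0.068×2.2)×10⁻⁴ = 1.0896×10⁻⁴ K⁻¹
270 × 1.3 × 2.708×10⁻⁴ = 0.0950508 m
380 × 2.028×10⁻⁴ × 0.61 = 0.04700904 m
490 × 0.92 × 1.4976×10⁻⁴ = 0.067511808 m
0.68 × 1100 × 1.0896×10⁻⁴ = 0.08150208 m
Δh = 0.0950508 + 0.04700904 + 0.067511808 + 0.08150208 = 0.291073728 m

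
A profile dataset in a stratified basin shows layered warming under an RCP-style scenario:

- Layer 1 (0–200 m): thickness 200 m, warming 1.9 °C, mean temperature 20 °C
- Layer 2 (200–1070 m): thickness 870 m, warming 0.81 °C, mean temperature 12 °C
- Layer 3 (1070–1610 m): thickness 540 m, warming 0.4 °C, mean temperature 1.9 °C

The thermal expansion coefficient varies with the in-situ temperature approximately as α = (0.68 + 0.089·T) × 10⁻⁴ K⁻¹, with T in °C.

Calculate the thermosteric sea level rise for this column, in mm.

Layer 1: α = (0.68 + 0.089×20)×10⁻⁴ = 2.46×10⁻⁴ K⁻¹
Layer 2: α = (0.68 + 0.089×12)×10⁻⁴ = 1.748×10⁻⁴ K⁻¹
Layer 3: α = (0.68 + 0.089×1.9)×10⁻⁴ = 0.8491×10⁻⁴ K⁻¹
0–200 m: 2.46×10⁻⁴ × 200 × 1.9 = 0.09348 m
200–1070 m: 870 × 0.81 × 1.748×10⁻⁴ = 0.12318156 m
1070–1610 m: 0.4 × 0.8491×10⁻⁴ × 540 = 0.01834056 m
Δh = 0.09348 + 0.12318156 + 0.01834056 = 0.23500212 m

240 mm of thermosteric rise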